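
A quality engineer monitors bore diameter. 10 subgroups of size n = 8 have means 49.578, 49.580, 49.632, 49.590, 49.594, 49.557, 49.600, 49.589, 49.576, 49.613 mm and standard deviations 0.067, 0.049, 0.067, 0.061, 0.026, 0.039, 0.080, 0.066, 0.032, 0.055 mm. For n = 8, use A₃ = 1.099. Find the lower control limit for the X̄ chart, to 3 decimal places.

49.531

X̄̄ = (49.578 + 49.580 + 49.632 + 49.590 + 49.594 + 49.557 + 49.600 + 49.589 + 49.576 + 49.613) / 10 = 49.5909
s̄ = (0.067 + 0.049 + 0.067 + 0.061 + 0.026 + 0.039 + 0.080 + 0.066 + 0.032 + 0.055) / 10 = 0.0542
LCL = X̄̄ − A₃·s̄ = 49.5909 − 1.099 × 0.0542 = 49.5313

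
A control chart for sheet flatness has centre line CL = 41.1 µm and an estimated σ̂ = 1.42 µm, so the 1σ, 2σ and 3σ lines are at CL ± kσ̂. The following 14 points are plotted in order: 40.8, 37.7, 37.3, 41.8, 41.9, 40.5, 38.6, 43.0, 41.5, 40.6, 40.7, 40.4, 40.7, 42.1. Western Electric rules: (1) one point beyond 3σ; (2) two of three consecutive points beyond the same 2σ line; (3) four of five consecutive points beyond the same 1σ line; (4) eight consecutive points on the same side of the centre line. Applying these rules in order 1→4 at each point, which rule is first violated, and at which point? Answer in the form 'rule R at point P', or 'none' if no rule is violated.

Zone of each point (C = within 1σ̂, B = 1σ̂–2σ̂, A = 2σ̂–3σ̂, * = beyond 3σ̂; sign = side of CL): 1:-C, 2:-A, 3:-A, 4:+C, 5:+C, 6:-C, 7:-B, 8:+B, 9:+C, 10:-C, 11:-C, 12:-C, 13:-C, 14:+C
Rule 2 (two of three consecutive points beyond the same 2σ limit) is satisfied at point 3.

rule 2 at point 3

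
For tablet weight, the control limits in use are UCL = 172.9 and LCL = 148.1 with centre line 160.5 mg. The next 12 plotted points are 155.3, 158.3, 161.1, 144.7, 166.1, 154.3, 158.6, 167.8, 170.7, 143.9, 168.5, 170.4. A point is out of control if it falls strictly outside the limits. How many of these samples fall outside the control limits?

Compare each point to [148.1, 172.9]: sample 4 = 144.7 < LCL; sample 10 = 143.9 < LCL.

2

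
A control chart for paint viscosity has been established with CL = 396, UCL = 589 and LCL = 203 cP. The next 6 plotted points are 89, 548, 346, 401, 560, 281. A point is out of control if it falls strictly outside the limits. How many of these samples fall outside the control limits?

1

Compare each point to [203, 589]: sample 1 = 89 < LCL.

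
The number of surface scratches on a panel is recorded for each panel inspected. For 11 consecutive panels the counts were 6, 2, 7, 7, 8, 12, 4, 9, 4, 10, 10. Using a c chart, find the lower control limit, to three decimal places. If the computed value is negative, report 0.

0.000

c̄ = (6 + 2 + 7 + 7 + 8 + 12 + 4 + 9 + 4 + 10 + 10) / 11 = 79 / 11 = 7.1818
LCL = c̄ − 3√c̄ = 7.1818 − 3 × 2.6799 = -0.8579 → 0 (cannot be negative)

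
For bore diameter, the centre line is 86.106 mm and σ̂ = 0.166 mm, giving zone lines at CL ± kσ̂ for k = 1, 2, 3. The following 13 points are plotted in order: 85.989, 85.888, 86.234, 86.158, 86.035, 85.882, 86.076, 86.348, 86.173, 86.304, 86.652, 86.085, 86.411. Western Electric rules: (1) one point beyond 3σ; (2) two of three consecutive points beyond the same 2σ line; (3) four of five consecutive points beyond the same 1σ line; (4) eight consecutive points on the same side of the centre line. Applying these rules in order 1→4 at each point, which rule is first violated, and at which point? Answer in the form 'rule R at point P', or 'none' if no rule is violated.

rule 1 at point 11

Zone of each point (C = within 1σ̂, B = 1σ̂–2σ̂, A = 2σ̂–3σ̂, * = beyond 3σ̂; sign = side of CL): 1:-C, 2:-B, 3:+C, 4:+C, 5:-C, 6:-B, 7:-C, 8:+B, 9:+C, 10:+B, 11:+*, 12:-C, 13:+B
Rule 1 (one point beyond the 3σ limits) is satisfied at point 11.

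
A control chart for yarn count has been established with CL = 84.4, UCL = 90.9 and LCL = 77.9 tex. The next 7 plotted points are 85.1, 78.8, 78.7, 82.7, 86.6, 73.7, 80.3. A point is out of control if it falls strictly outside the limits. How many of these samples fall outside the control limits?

Compare each point to [77.9, 90.9]: sample 6 = 73.7 < LCL.

1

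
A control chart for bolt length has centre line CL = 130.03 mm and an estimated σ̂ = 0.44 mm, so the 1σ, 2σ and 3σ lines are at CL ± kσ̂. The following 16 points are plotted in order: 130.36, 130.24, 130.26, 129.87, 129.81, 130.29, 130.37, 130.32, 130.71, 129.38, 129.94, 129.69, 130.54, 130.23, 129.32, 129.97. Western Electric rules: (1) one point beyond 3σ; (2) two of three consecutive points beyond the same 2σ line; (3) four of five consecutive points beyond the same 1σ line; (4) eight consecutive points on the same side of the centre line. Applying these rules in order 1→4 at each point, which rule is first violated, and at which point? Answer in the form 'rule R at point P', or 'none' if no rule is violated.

Zone of each point (C = within 1σ̂, B = 1σ̂–2σ̂, A = 2σ̂–3σ̂, * = beyond 3σ̂; sign = side of CL): 1:+C, 2:+C, 3:+C, 4:-C, 5:-C, 6:+C, 7:+C, 8:+C, 9:+B, 10:-B, 11:-C, 12:-C, 13:+B, 14:+C, 15:-B, 16:-C
No rule fires across all 16 points.

none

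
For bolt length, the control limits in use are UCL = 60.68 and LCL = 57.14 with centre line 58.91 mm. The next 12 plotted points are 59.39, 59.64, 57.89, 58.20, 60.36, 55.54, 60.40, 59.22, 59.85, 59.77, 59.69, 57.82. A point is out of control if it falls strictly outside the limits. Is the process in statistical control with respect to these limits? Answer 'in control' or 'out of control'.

Compare each point to [57.14, 60.68]: sample 6 = 55.54 < LCL.

out of control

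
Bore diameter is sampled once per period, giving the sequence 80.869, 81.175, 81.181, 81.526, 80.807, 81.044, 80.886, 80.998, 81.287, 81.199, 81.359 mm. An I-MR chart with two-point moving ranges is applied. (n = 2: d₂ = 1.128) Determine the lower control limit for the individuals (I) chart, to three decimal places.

80.477

X̄ = (80.869 + 81.175 + 81.181 + 81.526 + 80.807 + 81.044 + 80.886 + 80.998 + 81.287 + 81.199 + 81.359) / 11 = 81.1210
Moving ranges: 0.306, 0.006, 0.345, 0.719, 0.237, 0.158, 0.112, 0.289, 0.088, 0.160; M̄R̄ = 2.4200 / 10 = 0.2420
LCL = X̄ − 3·M̄R̄/d₂ = 81.1210 − 3 × 0.2420 / 1.128 = 80.4774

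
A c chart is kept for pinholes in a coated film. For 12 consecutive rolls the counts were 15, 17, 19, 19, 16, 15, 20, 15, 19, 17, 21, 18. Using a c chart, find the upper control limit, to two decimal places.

c̄ = (15 + 17 + 19 + 19 + 16 + 15 + 20 + 15 + 19 + 17 + 21 + 18) / 12 = 211 / 12 = 17.5833
UCL = c̄ + 3√c̄ = 17.5833 + 3 × √17.5833 = 17.5833 + 3 × 4.1932 = 30.1631

30.16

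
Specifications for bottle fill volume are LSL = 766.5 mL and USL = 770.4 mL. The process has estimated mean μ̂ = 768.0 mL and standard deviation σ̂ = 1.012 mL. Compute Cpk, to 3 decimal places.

0.494

Cpu = (USL − μ̂) / (3σ̂) = (770.4 − 768.0) / (3 × 1.012) = 0.7905; Cpl = (μ̂ − LSL) / (3σ̂) = (768.0 − 766.5) / (3 × 1.012) = 0.4941; Cpk = min(Cpu, Cpl) = 0.4941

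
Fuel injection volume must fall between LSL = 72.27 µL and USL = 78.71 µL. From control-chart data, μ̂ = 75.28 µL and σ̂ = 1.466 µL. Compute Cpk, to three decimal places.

Cpu = (USL − μ̂) / (3σ̂) = (78.71 − 75.28) / (3 × 1.466) = 0.7799; Cpl = (μ̂ − LSL) / (3σ̂) = (75.28 − 72.27) / (3 × 1.466) = 0.6844; Cpk = min(Cpu, Cpl) = 0.6844

0.684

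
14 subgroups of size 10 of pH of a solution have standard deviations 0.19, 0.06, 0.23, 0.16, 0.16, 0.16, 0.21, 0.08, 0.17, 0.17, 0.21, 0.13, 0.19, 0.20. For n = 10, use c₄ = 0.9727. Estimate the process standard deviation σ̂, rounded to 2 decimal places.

0.17

s̄ = (0.19 + 0.06 + 0.23 + 0.16 + 0.16 + 0.16 + 0.21 + 0.08 + 0.17 + 0.17 + 0.21 + 0.13 + 0.19 + 0.20) / 14 = 0.1657
σ̂ = s̄ / c₄ = 0.1657 / 0.9727 = 0.1704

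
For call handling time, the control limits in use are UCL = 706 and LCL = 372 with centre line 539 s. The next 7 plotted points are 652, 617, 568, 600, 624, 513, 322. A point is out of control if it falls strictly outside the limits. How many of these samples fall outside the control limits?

Compare each point to [372, 706]: sample 7 = 322 < LCL.

1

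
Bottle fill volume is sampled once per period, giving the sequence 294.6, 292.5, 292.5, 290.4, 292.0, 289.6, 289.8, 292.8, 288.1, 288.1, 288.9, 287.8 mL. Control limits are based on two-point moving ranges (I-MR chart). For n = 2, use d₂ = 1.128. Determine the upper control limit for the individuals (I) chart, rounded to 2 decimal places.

X̄ = (294.6 + 292.5 + 292.5 + 290.4 + 292.0 + 289.6 + 289.8 + 292.8 + 288.1 + 288.1 + 288.9 + 287.8) / 12 = 290.5917
Moving ranges: 2.1, 0.0, 2.1, 1.6, 2.4, 0.2, 3.0, 4.7, 0.0, 0.8, 1.1; M̄R̄ = 18.0000 / 11 = 1.6364
UCL = X̄ + 3·M̄R̄/d₂ = 290.5917 + 3 × 1.6364 / 1.128 = 294.9437

294.94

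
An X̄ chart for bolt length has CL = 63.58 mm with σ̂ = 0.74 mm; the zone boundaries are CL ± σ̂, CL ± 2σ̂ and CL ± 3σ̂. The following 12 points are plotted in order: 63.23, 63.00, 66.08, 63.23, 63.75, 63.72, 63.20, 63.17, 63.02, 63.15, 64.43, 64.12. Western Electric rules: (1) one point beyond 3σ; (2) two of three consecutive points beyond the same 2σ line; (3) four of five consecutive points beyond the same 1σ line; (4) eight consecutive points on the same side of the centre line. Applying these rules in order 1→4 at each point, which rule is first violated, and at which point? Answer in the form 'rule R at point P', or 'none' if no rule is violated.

Zone of each point (C = within 1σ̂, B = 1σ̂–2σ̂, A = 2σ̂–3σ̂, * = beyond 3σ̂; sign = side of CL): 1:-C, 2:-C, 3:+*, 4:-C, 5:+C, 6:+C, 7:-C, 8:-C, 9:-C, 10:-C, 11:+B, 12:+C
Rule 1 (one point beyond the 3σ limits) is satisfied at point 3.

rule 1 at point 3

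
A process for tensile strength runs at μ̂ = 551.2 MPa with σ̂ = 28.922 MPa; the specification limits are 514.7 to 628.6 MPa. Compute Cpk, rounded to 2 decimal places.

Cpu = (USL − μ̂) / (3σ̂) = (628.6 − 551.2) / (3 × 28.922) = 0.8921; Cpl = (μ̂ − LSL) / (3σ̂) = (551.2 − 514.7) / (3 × 28.922) = 0.4207; Cpk = min(Cpu, Cpl) = 0.4207

0.42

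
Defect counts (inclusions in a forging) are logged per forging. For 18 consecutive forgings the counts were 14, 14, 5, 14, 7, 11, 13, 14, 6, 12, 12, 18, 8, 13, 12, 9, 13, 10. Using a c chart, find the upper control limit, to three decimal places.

21.513

c̄ = (14 + 14 + 5 + 14 + 7 + 11 + 13 + 14 + 6 + 12 + 12 + 18 + 8 + 13 + 12 + 9 + 13 + 10) / 18 = 205 / 18 = 11.3889
UCL = c̄ + 3√c̄ = 11.3889 + 3 × √11.3889 = 11.3889 + 3 × 3.3747 = 21.5131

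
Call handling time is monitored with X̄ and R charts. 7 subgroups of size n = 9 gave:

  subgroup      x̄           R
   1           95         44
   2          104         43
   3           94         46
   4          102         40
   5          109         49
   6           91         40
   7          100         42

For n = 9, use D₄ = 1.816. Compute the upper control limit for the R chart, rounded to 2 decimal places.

R̄ = (44 + 43 + 46 + 40 + 49 + 40 + 42) / 7 = 304.0000 / 7 = 43.4286
UCL_R = D₄·R̄ = 1.816 × 43.4286 = 78.8663

78.87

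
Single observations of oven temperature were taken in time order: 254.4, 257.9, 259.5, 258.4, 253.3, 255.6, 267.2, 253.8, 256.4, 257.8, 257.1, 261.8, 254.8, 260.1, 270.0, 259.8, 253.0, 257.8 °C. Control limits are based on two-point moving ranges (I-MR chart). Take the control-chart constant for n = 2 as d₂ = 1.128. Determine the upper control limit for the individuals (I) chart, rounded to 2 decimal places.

X̄ = (254.4 + 257.9 + 259.5 + 258.4 + 253.3 + 255.6 + 267.2 + 253.8 + 256.4 + 257.8 + 257.1 + 261.8 + 254.8 + 260.1 + 270.0 + 259.8 + 253.0 + 257.8) / 18 = 258.2611
Moving ranges: 3.5, 1.6, 1.1, 5.1, 2.3, 11.6, 13.4, 2.6, 1.4, 0.7, 4.7, 7.0, 5.3, 9.9, 10.2, 6.8, 4.8; M̄R̄ = 92.0000 / 17 = 5.4118
UCL = X̄ + 3·M̄R̄/d₂ = 258.2611 + 3 × 5.4118 / 1.128 = 272.6541

272.65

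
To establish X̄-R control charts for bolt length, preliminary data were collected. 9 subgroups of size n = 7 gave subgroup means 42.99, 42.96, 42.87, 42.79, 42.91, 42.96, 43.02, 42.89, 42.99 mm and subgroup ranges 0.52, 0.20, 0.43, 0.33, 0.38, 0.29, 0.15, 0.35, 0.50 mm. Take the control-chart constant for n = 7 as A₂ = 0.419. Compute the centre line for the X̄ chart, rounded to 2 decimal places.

42.93

X̄̄ = (42.99 + 42.96 + 42.87 + 42.79 + 42.91 + 42.96 + 43.02 + 42.89 + 42.99) / 9 = 386.3800 / 9 = 42.9311
CL = X̄̄ = 42.9311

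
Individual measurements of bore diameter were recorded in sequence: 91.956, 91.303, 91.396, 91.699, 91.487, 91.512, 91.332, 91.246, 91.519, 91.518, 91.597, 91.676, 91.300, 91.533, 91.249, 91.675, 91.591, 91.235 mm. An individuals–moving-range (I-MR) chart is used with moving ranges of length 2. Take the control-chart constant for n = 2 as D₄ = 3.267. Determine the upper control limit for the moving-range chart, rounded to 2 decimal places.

0.72

Moving ranges: 0.653, 0.093, 0.303, 0.212, 0.025, 0.180, 0.086, 0.273, 0.001, 0.079, 0.079, 0.376, 0.233, 0.284, 0.426, 0.084, 0.356; M̄R̄ = 3.7430 / 17 = 0.2202
UCL_MR = D₄·M̄R̄ = 3.267 × 0.2202 = 0.7193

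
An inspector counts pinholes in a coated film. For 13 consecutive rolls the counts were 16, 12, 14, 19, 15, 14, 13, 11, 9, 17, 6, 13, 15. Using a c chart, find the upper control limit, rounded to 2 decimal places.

c̄ = (16 + 12 + 14 + 19 + 15 + 14 + 13 + 11 + 9 + 17 + 6 + 13 + 15) / 13 = 174 / 13 = 13.3846
UCL = c̄ + 3√c̄ = 13.3846 + 3 × √13.3846 = 13.3846 + 3 × 3.6585 = 24.3601

24.36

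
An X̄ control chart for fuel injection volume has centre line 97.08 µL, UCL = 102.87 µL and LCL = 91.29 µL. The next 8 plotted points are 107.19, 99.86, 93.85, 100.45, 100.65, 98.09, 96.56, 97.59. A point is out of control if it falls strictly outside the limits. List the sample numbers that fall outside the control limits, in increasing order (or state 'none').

Compare each point to [91.29, 102.87]: sample 1 = 107.19 > UCL.

1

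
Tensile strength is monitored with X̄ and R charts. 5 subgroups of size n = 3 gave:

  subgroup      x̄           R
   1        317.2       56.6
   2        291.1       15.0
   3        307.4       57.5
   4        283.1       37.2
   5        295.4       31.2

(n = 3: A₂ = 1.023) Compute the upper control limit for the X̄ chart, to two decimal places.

339.25

X̄̄ = (317.2 + 291.1 + 307.4 + 283.1 + 295.4) / 5 = 1494.2000 / 5 = 298.8400
R̄ = (56.6 + 15.0 + 57.5 + 37.2 + 31.2) / 5 = 197.5000 / 5 = 39.5000
UCL = X̄̄ + A₂·R̄ = 298.8400 + 1.023 × 39.5000 = 339.2485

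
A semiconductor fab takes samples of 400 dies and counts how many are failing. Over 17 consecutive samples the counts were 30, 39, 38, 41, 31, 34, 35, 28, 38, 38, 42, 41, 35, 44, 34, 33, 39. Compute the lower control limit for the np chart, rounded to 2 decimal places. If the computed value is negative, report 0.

p̄ = Σdᵢ / (k·n) = 620 / (17 × 400) = 0.09118
LCL = np̄ − 3·√(np̄(1−p̄)) = 36.4706 − 3 × 5.7572 = 19.1990

19.20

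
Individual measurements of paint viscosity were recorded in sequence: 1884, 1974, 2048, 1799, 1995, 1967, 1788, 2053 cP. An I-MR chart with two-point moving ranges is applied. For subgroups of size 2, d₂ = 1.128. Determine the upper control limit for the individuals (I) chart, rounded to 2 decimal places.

X̄ = (1884 + 1974 + 2048 + 1799 + 1995 + 1967 + 1788 + 2053) / 8 = 1938.5000
Moving ranges: 90, 74, 249, 196, 28, 179, 265; M̄R̄ = 1081.0000 / 7 = 154.4286
UCL = X̄ + 3·M̄R̄/d₂ = 1938.5000 + 3 × 154.4286 / 1.128 = 2349.2143

2349.21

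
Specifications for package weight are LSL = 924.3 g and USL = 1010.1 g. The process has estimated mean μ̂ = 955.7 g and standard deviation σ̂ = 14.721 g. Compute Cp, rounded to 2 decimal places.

Cp = (USL − LSL) / (6σ̂) = (1010.1 − 924.3) / (6 × 14.721) = 85.8000 / 88.3260 = 0.9714

0.97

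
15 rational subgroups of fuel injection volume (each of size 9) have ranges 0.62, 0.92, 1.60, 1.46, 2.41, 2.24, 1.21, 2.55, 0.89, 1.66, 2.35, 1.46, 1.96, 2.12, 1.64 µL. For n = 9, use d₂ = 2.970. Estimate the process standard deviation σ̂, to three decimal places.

0.563

R̄ = (0.62 + 0.92 + 1.60 + 1.46 + 2.41 + 2.24 + 1.21 + 2.55 + 0.89 + 1.66 + 2.35 + 1.46 + 1.96 + 2.12 + 1.64) / 15 = 1.6727
σ̂ = R̄ / d₂ = 1.6727 / 2.970 = 0.5632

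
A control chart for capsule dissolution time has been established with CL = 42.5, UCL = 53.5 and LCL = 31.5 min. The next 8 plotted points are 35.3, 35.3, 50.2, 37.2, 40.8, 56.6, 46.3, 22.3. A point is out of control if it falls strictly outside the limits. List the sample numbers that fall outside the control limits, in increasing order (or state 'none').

Compare each point to [31.5, 53.5]: sample 6 = 56.6 > UCL; sample 8 = 22.3 < LCL.

6, 8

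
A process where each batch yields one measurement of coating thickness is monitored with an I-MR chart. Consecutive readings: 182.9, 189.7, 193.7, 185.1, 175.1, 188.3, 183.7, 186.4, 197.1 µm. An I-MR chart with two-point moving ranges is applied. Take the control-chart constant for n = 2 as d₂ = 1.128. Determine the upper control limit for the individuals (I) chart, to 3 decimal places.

X̄ = (182.9 + 189.7 + 193.7 + 185.1 + 175.1 + 188.3 + 183.7 + 186.4 + 197.1) / 9 = 186.8889
Moving ranges: 6.8, 4.0, 8.6, 10.0, 13.2, 4.6, 2.7, 10.7; M̄R̄ = 60.6000 / 8 = 7.5750
UCL = X̄ + 3·M̄R̄/d₂ = 186.8889 + 3 × 7.5750 / 1.128 = 207.0352

207.035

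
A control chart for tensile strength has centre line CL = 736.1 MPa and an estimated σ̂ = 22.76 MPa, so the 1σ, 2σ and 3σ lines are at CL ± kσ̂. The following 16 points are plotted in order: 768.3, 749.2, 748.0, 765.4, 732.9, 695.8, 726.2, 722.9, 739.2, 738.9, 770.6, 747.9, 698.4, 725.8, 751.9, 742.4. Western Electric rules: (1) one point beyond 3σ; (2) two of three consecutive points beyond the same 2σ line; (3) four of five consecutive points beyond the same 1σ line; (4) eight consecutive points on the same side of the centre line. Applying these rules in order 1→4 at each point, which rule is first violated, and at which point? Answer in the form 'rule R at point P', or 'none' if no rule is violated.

Zone of each point (C = within 1σ̂, B = 1σ̂–2σ̂, A = 2σ̂–3σ̂, * = beyond 3σ̂; sign = side of CL): 1:+B, 2:+C, 3:+C, 4:+B, 5:-C, 6:-B, 7:-C, 8:-C, 9:+C, 10:+C, 11:+B, 12:+C, 13:-B, 14:-C, 15:+C, 16:+C
No rule fires across all 16 points.

none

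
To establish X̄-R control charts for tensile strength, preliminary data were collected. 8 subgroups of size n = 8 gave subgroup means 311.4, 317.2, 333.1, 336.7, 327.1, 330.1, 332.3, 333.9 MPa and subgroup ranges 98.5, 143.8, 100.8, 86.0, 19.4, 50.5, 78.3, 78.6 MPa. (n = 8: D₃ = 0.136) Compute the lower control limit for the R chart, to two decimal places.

R̄ = (98.5 + 143.8 + 100.8 + 86.0 + 19.4 + 50.5 + 78.3 + 78.6) / 8 = 655.9000 / 8 = 81.9875
LCL_R = D₃·R̄ = 0.136 × 81.9875 = 11.1503

11.15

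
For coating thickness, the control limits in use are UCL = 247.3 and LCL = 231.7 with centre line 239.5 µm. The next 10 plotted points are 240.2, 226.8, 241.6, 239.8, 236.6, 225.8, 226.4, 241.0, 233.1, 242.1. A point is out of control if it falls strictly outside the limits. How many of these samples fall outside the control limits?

Compare each point to [231.7, 247.3]: sample 2 = 226.8 < LCL; sample 6 = 225.8 < LCL; sample 7 = 226.4 < LCL.

3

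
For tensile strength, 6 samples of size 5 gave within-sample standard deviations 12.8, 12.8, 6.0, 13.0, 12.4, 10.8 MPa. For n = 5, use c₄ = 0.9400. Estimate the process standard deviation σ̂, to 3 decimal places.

12.021

s̄ = (12.8 + 12.8 + 6.0 + 13.0 + 12.4 + 10.8) / 6 = 11.3000
σ̂ = s̄ / c₄ = 11.3000 / 0.9400 = 12.0213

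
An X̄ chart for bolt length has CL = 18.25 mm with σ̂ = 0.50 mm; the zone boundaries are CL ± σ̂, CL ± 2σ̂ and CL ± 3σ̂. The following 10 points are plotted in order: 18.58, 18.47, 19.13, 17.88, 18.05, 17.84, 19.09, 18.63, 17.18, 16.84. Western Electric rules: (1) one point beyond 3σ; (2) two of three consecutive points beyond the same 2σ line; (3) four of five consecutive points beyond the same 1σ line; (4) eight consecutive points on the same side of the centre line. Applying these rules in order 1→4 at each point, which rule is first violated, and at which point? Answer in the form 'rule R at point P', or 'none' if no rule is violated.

Zone of each point (C = within 1σ̂, B = 1σ̂–2σ̂, A = 2σ̂–3σ̂, * = beyond 3σ̂; sign = side of CL): 1:+C, 2:+C, 3:+B, 4:-C, 5:-C, 6:-C, 7:+B, 8:+C, 9:-A, 10:-A
Rule 2 (two of three consecutive points beyond the same 2σ limit) is satisfied at point 10.

rule 2 at point 10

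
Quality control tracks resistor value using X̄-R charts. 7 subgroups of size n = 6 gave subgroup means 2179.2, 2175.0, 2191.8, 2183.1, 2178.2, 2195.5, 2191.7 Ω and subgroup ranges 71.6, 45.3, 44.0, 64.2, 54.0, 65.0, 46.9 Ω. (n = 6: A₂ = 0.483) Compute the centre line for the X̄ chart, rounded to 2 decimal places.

2184.93

X̄̄ = (2179.2 + 2175.0 + 2191.8 + 2183.1 + 2178.2 + 2195.5 + 2191.7) / 7 = 15294.5000 / 7 = 2184.9286
CL = X̄̄ = 2184.9286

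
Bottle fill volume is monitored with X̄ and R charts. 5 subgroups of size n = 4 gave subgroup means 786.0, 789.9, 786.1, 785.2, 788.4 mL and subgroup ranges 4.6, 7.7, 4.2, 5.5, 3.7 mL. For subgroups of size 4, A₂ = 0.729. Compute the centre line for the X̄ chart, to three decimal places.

787.120

X̄̄ = (786.0 + 789.9 + 786.1 + 785.2 + 788.4) / 5 = 3935.6000 / 5 = 787.1200
CL = X̄̄ = 787.1200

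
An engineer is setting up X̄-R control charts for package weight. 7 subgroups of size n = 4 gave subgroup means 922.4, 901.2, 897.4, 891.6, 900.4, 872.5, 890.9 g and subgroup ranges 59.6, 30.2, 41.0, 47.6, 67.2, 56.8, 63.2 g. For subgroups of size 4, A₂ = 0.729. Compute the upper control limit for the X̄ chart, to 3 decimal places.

934.703

X̄̄ = (922.4 + 901.2 + 897.4 + 891.6 + 900.4 + 872.5 + 890.9) / 7 = 6276.4000 / 7 = 896.6286
R̄ = (59.6 + 30.2 + 41.0 + 47.6 + 67.2 + 56.8 + 63.2) / 7 = 365.6000 / 7 = 52.2286
UCL = X̄̄ + A₂·R̄ = 896.6286 + 0.729 × 52.2286 = 934.7032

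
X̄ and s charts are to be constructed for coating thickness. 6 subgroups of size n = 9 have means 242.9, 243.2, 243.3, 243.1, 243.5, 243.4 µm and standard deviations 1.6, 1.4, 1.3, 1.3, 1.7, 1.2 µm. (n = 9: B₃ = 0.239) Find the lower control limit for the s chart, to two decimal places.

0.34

s̄ = (1.6 + 1.4 + 1.3 + 1.3 + 1.7 + 1.2) / 6 = 1.4167
LCL_s = B₃·s̄ = 0.239 × 1.4167 = 0.3386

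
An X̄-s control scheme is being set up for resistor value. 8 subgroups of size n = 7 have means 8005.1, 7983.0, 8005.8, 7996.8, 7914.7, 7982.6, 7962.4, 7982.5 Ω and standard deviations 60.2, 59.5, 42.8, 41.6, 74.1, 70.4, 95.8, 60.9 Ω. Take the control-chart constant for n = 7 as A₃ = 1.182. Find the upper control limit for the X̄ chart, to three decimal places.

X̄̄ = (8005.1 + 7983.0 + 8005.8 + 7996.8 + 7914.7 + 7982.6 + 7962.4 + 7982.5) / 8 = 7979.1125
s̄ = (60.2 + 59.5 + 42.8 + 41.6 + 74.1 + 70.4 + 95.8 + 60.9) / 8 = 63.1625
UCL = X̄̄ + A₃·s̄ = 7979.1125 + 1.182 × 63.1625 = 8053.7706

8053.771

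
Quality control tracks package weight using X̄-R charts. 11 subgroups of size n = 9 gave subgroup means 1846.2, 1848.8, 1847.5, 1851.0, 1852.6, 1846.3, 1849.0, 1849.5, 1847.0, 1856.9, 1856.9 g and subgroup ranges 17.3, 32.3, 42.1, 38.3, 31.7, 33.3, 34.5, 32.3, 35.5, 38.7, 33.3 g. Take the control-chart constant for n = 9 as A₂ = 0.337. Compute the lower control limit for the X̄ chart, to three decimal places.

X̄̄ = (1846.2 + 1848.8 + 1847.5 + 1851.0 + 1852.6 + 1846.3 + 1849.0 + 1849.5 + 1847.0 + 1856.9 + 1856.9) / 11 = 20351.7000 / 11 = 1850.1545
R̄ = (17.3 + 32.3 + 42.1 + 38.3 + 31.7 + 33.3 + 34.5 + 32.3 + 35.5 + 38.7 + 33.3) / 11 = 369.3000 / 11 = 33.5727
LCL = X̄̄ − A₂·R̄ = 1850.1545 − 0.337 × 33.5727 = 1838.8405

1838.841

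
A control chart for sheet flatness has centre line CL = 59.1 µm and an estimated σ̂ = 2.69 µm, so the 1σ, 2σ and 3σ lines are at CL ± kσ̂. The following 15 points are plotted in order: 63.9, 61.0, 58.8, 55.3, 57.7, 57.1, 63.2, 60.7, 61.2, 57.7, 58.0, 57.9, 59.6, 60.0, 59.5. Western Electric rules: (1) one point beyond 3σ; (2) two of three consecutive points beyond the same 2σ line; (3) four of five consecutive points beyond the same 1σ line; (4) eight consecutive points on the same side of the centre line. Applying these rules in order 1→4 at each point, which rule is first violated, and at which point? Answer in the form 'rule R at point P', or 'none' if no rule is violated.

Zone of each point (C = within 1σ̂, B = 1σ̂–2σ̂, A = 2σ̂–3σ̂, * = beyond 3σ̂; sign = side of CL): 1:+B, 2:+C, 3:-C, 4:-B, 5:-C, 6:-C, 7:+B, 8:+C, 9:+C, 10:-C, 11:-C, 12:-C, 13:+C, 14:+C, 15:+C
No rule fires across all 15 points.

none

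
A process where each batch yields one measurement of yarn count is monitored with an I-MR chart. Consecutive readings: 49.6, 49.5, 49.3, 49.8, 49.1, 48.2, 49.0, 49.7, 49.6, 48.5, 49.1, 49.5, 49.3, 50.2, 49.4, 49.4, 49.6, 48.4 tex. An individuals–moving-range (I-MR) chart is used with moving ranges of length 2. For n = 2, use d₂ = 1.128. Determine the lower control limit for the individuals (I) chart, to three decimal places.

47.818

X̄ = (49.6 + 49.5 + 49.3 + 49.8 + 49.1 + 48.2 + 49.0 + 49.7 + 49.6 + 48.5 + 49.1 + 49.5 + 49.3 + 50.2 + 49.4 + 49.4 + 49.6 + 48.4) / 18 = 49.2889
Moving ranges: 0.1, 0.2, 0.5, 0.7, 0.9, 0.8, 0.7, 0.1, 1.1, 0.6, 0.4, 0.2, 0.9, 0.8, 0.0, 0.2, 1.2; M̄R̄ = 9.4000 / 17 = 0.5529
LCL = X̄ − 3·M̄R̄/d₂ = 49.2889 − 3 × 0.5529 / 1.128 = 47.8183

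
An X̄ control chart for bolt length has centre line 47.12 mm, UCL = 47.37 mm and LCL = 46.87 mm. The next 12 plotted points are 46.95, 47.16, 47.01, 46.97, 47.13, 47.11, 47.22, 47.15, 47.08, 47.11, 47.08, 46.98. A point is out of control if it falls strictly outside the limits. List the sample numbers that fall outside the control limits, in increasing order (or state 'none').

All 12 points lie within [46.87, 47.37].

none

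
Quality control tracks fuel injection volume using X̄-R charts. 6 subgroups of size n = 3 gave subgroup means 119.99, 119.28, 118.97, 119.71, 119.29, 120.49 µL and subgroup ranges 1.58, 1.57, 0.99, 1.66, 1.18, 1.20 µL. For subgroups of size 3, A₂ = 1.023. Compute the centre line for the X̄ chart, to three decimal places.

X̄̄ = (119.99 + 119.28 + 118.97 + 119.71 + 119.29 + 120.49) / 6 = 717.7300 / 6 = 119.6217
CL = X̄̄ = 119.6217

119.622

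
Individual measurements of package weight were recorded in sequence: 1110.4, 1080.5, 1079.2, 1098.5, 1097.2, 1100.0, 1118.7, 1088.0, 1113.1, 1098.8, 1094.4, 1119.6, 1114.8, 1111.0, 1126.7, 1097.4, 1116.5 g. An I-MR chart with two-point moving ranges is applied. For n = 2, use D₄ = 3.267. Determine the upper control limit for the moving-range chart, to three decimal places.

50.169

Moving ranges: 29.9, 1.3, 19.3, 1.3, 2.8, 18.7, 30.7, 25.1, 14.3, 4.4, 25.2, 4.8, 3.8, 15.7, 29.3, 19.1; M̄R̄ = 245.7000 / 16 = 15.3562
UCL_MR = D₄·M̄R̄ = 3.267 × 15.3562 = 50.1689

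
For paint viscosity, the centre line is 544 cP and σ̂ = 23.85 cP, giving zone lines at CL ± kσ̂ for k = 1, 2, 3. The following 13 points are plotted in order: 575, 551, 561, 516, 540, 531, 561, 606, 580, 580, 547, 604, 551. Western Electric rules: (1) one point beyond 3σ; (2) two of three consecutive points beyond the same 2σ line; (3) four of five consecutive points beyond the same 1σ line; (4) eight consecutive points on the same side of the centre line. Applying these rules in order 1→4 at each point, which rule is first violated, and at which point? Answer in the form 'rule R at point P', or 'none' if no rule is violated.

Zone of each point (C = within 1σ̂, B = 1σ̂–2σ̂, A = 2σ̂–3σ̂, * = beyond 3σ̂; sign = side of CL): 1:+B, 2:+C, 3:+C, 4:-B, 5:-C, 6:-C, 7:+C, 8:+A, 9:+B, 10:+B, 11:+C, 12:+A, 13:+C
Rule 3 (four of five consecutive points beyond the same 1σ limit) is satisfied at point 12.

rule 3 at point 12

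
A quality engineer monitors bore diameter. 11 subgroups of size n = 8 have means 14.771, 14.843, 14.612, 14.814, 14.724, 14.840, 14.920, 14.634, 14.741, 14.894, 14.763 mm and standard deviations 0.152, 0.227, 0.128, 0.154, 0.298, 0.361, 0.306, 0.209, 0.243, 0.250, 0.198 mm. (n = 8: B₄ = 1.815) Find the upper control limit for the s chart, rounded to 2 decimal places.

0.42

s̄ = (0.152 + 0.227 + 0.128 + 0.154 + 0.298 + 0.361 + 0.306 + 0.209 + 0.243 + 0.250 + 0.198) / 11 = 0.2296
UCL_s = B₄·s̄ = 1.815 × 0.2296 = 0.4168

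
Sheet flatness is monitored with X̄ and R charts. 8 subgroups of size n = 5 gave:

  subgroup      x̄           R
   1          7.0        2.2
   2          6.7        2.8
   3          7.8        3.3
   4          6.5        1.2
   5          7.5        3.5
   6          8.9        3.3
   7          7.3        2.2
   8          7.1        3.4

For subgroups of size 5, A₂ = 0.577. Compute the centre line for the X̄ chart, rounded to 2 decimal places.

X̄̄ = (7.0 + 6.7 + 7.8 + 6.5 + 7.5 + 8.9 + 7.3 + 7.1) / 8 = 58.8000 / 8 = 7.3500
CL = X̄̄ = 7.3500

7.35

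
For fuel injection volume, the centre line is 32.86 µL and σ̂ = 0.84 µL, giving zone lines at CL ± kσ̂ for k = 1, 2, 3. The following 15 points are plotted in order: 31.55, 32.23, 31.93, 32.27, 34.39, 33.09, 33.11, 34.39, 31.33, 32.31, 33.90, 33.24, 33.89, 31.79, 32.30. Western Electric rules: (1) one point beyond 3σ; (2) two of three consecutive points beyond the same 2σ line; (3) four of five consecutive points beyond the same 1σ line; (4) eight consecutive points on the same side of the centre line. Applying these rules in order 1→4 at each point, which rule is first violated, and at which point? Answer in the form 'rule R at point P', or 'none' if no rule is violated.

Zone of each point (C = within 1σ̂, B = 1σ̂–2σ̂, A = 2σ̂–3σ̂, * = beyond 3σ̂; sign = side of CL): 1:-B, 2:-C, 3:-B, 4:-C, 5:+B, 6:+C, 7:+C, 8:+B, 9:-B, 10:-C, 11:+B, 12:+C, 13:+B, 14:-B, 15:-C
No rule fires across all 15 points.

none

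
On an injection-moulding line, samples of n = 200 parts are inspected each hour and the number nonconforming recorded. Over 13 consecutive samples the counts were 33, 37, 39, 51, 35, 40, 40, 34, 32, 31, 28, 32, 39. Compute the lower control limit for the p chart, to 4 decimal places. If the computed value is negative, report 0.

0.0995

p̄ = Σdᵢ / (k·n) = 471 / (13 × 200) = 0.18115
LCL = p̄ − 3·√(p̄(1−p̄)/n) = 0.18115 − 3 × 0.02723 = 0.09945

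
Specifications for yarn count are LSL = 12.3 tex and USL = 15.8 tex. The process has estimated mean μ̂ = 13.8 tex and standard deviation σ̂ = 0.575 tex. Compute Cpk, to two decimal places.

Cpu = (USL − μ̂) / (3σ̂) = (15.8 − 13.8) / (3 × 0.575) = 1.1594; Cpl = (μ̂ − LSL) / (3σ̂) = (13.8 − 12.3) / (3 × 0.575) = 0.8696; Cpk = min(Cpu, Cpl) = 0.8696

0.87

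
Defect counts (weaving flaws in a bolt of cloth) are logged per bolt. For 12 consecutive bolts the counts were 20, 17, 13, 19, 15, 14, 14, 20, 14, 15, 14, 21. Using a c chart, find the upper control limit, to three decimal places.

c̄ = (20 + 17 + 13 + 19 + 15 + 14 + 14 + 20 + 14 + 15 + 14 + 21) / 12 = 196 / 12 = 16.3333
UCL = c̄ + 3√c̄ = 16.3333 + 3 × √16.3333 = 16.3333 + 3 × 4.0415 = 28.4577

28.458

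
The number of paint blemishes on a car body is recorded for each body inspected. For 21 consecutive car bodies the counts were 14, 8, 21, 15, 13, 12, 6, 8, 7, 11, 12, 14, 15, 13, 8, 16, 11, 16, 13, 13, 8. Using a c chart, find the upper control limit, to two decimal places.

22.53

c̄ = (14 + 8 + 21 + 15 + 13 + 12 + 6 + 8 + 7 + 11 + 12 + 14 + 15 + 13 + 8 + 16 + 11 + 16 + 13 + 13 + 8) / 21 = 254 / 21 = 12.0952
UCL = c̄ + 3√c̄ = 12.0952 + 3 × √12.0952 = 12.0952 + 3 × 3.4778 = 22.5287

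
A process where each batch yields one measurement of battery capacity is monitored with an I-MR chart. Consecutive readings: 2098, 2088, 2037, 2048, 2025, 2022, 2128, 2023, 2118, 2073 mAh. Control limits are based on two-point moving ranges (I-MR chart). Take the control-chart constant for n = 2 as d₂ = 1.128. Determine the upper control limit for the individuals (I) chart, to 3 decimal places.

X̄ = (2098 + 2088 + 2037 + 2048 + 2025 + 2022 + 2128 + 2023 + 2118 + 2073) / 10 = 2066.0000
Moving ranges: 10, 51, 11, 23, 3, 106, 105, 95, 45; M̄R̄ = 449.0000 / 9 = 49.8889
UCL = X̄ + 3·M̄R̄/d₂ = 2066.0000 + 3 × 49.8889 / 1.128 = 2198.6832

2198.683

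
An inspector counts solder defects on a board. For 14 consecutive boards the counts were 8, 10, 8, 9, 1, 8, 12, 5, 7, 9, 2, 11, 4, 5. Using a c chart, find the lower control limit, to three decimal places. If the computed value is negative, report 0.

c̄ = (8 + 10 + 8 + 9 + 1 + 8 + 12 + 5 + 7 + 9 + 2 + 11 + 4 + 5) / 14 = 99 / 14 = 7.0714
LCL = c̄ − 3√c̄ = 7.0714 − 3 × 2.6592 = -0.9062 → 0 (cannot be negative)

0.000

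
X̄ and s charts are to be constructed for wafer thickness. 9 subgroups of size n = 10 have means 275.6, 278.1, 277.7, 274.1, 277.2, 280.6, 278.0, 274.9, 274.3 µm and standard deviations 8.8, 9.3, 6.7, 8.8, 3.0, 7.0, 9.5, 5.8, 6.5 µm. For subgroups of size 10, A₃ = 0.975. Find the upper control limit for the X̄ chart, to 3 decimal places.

X̄̄ = (275.6 + 278.1 + 277.7 + 274.1 + 277.2 + 280.6 + 278.0 + 274.9 + 274.3) / 9 = 276.7222
s̄ = (8.8 + 9.3 + 6.7 + 8.8 + 3.0 + 7.0 + 9.5 + 5.8 + 6.5) / 9 = 7.2667
UCL = X̄̄ + A₃·s̄ = 276.7222 + 0.975 × 7.2667 = 283.8072

283.807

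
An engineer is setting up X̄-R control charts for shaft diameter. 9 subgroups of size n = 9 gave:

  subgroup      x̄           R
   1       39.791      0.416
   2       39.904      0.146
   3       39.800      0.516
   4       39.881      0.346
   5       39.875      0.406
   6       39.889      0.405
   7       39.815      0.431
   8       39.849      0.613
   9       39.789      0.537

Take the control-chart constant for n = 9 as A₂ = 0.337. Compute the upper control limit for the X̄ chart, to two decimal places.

X̄̄ = (39.791 + 39.904 + 39.800 + 39.881 + 39.875 + 39.889 + 39.815 + 39.849 + 39.789) / 9 = 358.5930 / 9 = 39.8437
R̄ = (0.416 + 0.146 + 0.516 + 0.346 + 0.406 + 0.405 + 0.431 + 0.613 + 0.537) / 9 = 3.8160 / 9 = 0.4240
UCL = X̄̄ + A₂·R̄ = 39.8437 + 0.337 × 0.4240 = 39.9866

39.99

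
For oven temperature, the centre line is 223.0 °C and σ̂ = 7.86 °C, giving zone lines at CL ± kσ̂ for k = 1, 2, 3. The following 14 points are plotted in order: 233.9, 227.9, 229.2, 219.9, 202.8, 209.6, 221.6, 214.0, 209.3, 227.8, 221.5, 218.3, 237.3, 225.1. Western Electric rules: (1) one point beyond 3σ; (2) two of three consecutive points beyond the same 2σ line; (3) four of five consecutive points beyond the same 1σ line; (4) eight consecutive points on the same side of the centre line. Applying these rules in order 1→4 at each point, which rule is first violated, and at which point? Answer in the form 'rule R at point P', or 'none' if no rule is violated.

rule 3 at point 9

Zone of each point (C = within 1σ̂, B = 1σ̂–2σ̂, A = 2σ̂–3σ̂, * = beyond 3σ̂; sign = side of CL): 1:+B, 2:+C, 3:+C, 4:-C, 5:-A, 6:-B, 7:-C, 8:-B, 9:-B, 10:+C, 11:-C, 12:-C, 13:+B, 14:+C
Rule 3 (four of five consecutive points beyond the same 1σ limit) is satisfied at point 9.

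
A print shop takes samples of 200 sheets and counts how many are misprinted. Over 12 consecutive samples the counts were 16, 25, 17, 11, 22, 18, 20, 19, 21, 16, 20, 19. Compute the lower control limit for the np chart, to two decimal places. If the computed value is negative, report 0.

p̄ = Σdᵢ / (k·n) = 224 / (12 × 200) = 0.09333
LCL = np̄ − 3·√(np̄(1−p̄)) = 18.6667 − 3 × 4.1139 = 6.3249

6.32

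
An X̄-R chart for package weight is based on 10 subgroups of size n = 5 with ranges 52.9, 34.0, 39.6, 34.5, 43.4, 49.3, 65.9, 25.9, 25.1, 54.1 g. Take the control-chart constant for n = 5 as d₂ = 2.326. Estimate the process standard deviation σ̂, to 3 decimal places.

18.259

R̄ = (52.9 + 34.0 + 39.6 + 34.5 + 43.4 + 49.3 + 65.9 + 25.9 + 25.1 + 54.1) / 10 = 42.4700
σ̂ = R̄ / d₂ = 42.4700 / 2.326 = 18.2588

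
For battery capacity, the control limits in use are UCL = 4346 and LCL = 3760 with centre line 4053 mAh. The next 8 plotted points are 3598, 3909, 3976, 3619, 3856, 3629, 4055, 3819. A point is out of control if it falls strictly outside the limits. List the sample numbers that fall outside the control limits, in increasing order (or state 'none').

1, 4, 6

Compare each point to [3760, 4346]: sample 1 = 3598 < LCL; sample 4 = 3619 < LCL; sample 6 = 3629 < LCL.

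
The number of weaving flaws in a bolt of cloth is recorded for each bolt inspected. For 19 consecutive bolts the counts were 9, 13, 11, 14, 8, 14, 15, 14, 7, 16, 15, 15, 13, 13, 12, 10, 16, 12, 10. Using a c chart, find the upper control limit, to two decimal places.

23.07

c̄ = (9 + 13 + 11 + 14 + 8 + 14 + 15 + 14 + 7 + 16 + 15 + 15 + 13 + 13 + 12 + 10 + 16 + 12 + 10) / 19 = 237 / 19 = 12.4737
UCL = c̄ + 3√c̄ = 12.4737 + 3 × √12.4737 = 12.4737 + 3 × 3.5318 = 23.0691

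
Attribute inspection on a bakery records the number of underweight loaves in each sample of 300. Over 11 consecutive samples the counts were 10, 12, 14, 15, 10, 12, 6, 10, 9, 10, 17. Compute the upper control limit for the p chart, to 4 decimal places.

0.0709

p̄ = Σdᵢ / (k·n) = 125 / (11 × 300) = 0.03788
UCL = p̄ + 3·√(p̄(1−p̄)/n) = 0.03788 + 3 × √(0.03788×0.96212/300) = 0.03788 + 3 × 0.01102 = 0.07094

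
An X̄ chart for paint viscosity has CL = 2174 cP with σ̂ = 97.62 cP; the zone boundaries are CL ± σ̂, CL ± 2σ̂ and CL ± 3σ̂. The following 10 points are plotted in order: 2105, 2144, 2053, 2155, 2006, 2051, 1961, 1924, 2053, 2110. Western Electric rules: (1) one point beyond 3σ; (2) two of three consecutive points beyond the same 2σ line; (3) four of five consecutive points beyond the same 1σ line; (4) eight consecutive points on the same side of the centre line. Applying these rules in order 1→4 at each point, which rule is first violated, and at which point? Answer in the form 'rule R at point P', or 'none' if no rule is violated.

rule 3 at point 7

Zone of each point (C = within 1σ̂, B = 1σ̂–2σ̂, A = 2σ̂–3σ̂, * = beyond 3σ̂; sign = side of CL): 1:-C, 2:-C, 3:-B, 4:-C, 5:-B, 6:-B, 7:-A, 8:-A, 9:-B, 10:-C
Rule 3 (four of five consecutive points beyond the same 1σ limit) is satisfied at point 7.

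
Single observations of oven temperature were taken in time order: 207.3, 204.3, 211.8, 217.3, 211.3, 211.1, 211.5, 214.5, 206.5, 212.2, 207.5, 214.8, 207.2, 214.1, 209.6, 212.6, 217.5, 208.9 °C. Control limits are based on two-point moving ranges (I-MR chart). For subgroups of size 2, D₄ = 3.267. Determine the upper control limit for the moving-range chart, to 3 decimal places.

16.681

Moving ranges: 3.0, 7.5, 5.5, 6.0, 0.2, 0.4, 3.0, 8.0, 5.7, 4.7, 7.3, 7.6, 6.9, 4.5, 3.0, 4.9, 8.6; M̄R̄ = 86.8000 / 17 = 5.1059
UCL_MR = D₄·M̄R̄ = 3.267 × 5.1059 = 16.6809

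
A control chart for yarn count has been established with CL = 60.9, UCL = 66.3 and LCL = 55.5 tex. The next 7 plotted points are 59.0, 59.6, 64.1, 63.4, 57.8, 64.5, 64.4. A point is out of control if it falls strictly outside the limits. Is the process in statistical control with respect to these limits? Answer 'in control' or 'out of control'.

in control

All 7 points lie within [55.5, 66.3].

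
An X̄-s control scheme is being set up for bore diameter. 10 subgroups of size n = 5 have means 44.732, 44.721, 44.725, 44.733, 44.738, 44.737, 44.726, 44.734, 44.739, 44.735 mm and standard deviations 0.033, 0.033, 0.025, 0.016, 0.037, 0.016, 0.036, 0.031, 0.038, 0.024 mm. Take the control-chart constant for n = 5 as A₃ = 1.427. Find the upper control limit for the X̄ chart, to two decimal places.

X̄̄ = (44.732 + 44.721 + 44.725 + 44.733 + 44.738 + 44.737 + 44.726 + 44.734 + 44.739 + 44.735) / 10 = 44.7320
s̄ = (0.033 + 0.033 + 0.025 + 0.016 + 0.037 + 0.016 + 0.036 + 0.031 + 0.038 + 0.024) / 10 = 0.0289
UCL = X̄̄ + A₃·s̄ = 44.7320 + 1.427 × 0.0289 = 44.7732

44.77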